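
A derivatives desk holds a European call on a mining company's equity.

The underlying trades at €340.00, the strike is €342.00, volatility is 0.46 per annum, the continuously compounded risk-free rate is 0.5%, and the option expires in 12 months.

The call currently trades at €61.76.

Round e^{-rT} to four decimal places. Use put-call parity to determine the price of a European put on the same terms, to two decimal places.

exp(−rT) = exp(−0.005·1) = 0.9950
Put-call parity: C − P = S − K·e^(−rT) = 340 − 342·0.9950 = 340 − 340.2900 = -0.2900
P = C − (C − P) = 61.76 − (-0.2900) = 62.0500

€62.05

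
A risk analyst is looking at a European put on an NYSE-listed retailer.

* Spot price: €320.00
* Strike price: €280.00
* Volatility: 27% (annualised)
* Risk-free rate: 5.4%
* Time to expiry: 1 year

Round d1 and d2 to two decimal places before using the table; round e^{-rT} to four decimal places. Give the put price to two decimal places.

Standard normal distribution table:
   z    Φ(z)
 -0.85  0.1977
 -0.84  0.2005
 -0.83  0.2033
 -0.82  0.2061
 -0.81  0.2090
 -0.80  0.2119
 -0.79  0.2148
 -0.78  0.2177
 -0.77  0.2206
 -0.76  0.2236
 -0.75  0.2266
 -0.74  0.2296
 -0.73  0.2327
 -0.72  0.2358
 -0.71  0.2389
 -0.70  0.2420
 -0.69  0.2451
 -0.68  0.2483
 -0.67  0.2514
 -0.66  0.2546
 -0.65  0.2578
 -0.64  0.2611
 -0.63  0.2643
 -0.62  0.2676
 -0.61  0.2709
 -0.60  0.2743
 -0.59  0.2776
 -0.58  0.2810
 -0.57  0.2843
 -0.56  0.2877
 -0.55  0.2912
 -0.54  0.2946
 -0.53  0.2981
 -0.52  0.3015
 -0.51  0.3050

σ√T = 0.27 × 1.0000 = 0.2700
d₁ = [ln(320/280) + (0.054 + ½·0.27²)·1] / (σ√T) = (0.1335 + 0.0905) / 0.2700 = 0.8296 ≈ 0.83
d₂ = 0.8296 − 0.2700 = 0.5596 ≈ 0.56
e^(−rT) = e^(−0.054·1) = 0.9474
P = 280·0.9474·N(-0.56) − 320·N(-0.83) = 280·0.9474·0.2877 − 320·0.2033 = 76.3188 − 65.0560 = 11.2628

€11.26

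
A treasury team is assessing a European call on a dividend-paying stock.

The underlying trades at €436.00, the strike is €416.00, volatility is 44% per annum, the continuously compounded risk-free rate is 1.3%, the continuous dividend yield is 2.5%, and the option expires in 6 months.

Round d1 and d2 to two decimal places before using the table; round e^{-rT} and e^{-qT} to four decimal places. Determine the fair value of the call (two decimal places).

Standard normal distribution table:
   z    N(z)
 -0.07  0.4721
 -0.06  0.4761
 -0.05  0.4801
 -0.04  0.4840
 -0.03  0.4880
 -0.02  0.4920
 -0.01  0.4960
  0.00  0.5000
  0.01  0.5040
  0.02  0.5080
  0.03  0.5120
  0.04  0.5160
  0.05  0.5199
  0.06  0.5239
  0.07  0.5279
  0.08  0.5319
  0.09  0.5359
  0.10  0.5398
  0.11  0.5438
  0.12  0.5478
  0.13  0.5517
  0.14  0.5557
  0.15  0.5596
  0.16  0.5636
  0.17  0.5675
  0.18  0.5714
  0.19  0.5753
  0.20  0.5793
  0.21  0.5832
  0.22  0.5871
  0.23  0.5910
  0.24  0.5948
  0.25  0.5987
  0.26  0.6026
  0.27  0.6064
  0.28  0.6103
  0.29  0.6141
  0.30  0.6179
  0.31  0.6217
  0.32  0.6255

σ√T = 0.44 × 0.7071 = 0.3111
d₁ = [ln(436/416) + (0.013 − 0.025 + 0.44²/2)·0.5] / 0.3111 = [0.0470 + 0.0424] / 0.3111 = 0.2872 → 0.29
d₂ = d₁ − σ√T = 0.2872 − 0.3111 = -0.0239 → -0.02
exp(−qT) = exp(−0.025·0.5) = 0.9876;  exp(−rT) = exp(−0.013·0.5) = 0.9935
N(d₁) = N(0.29) = 0.6141;  N(d₂) = N(-0.02) = 0.4920
C = 436·0.9876·0.6141 − 416·0.9935·0.4920 = 264.4275 − 203.3416 = 61.0859

€61.09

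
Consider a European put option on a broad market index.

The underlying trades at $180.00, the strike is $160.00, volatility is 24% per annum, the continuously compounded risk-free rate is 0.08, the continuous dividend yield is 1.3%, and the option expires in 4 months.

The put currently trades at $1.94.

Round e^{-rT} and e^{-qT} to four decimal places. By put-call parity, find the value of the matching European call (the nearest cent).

$25.37

exp(−qT) = exp(−0.013·0.3333) = 0.9957;  exp(−rT) = exp(−0.08·0.3333) = 0.9737
Put-call parity: C − P = S·e^(−qT) − K·e^(−rT) = 180·0.9957 − 160·0.9737 = 179.2260 − 155.7920 = 23.4340
C = P + (C − P) = 1.94 + (23.4340) = 25.3740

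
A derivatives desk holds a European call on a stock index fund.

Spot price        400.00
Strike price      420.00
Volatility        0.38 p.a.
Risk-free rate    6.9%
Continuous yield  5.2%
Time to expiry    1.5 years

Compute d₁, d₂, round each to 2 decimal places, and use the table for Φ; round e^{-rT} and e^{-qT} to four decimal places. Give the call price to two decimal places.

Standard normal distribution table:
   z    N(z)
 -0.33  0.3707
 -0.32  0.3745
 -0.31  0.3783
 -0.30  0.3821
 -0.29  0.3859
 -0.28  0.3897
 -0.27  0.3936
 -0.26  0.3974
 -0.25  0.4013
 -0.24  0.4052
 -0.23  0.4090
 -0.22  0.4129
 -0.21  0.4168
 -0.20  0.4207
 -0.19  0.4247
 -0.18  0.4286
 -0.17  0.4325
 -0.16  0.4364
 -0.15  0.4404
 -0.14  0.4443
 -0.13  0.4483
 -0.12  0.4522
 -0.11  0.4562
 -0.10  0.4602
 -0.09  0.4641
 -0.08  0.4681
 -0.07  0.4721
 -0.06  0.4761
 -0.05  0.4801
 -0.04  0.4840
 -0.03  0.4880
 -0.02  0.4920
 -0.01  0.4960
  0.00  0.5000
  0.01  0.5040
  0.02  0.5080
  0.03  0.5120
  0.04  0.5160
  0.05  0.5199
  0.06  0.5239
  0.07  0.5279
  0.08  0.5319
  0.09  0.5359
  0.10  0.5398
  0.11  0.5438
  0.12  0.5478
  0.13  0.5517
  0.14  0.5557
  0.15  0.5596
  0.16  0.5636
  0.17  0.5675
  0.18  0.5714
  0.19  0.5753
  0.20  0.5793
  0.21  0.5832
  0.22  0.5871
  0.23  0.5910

T = 1.5;  σ√T = 0.4654
ln(S/K) + (r − q + σ²/2)T = ln(400/420) + (0.069 − 0.052 + 0.38²/2)·1.5 = -0.0488 + 0.1338 = 0.0850
d₁ = 0.0850 / 0.4654 = 0.1827 ≈ 0.18
d₂ = d₁ − σ√T = 0.1827 − 0.4654 = -0.2827 ≈ -0.28
exp(−qT) = exp(−0.052·1.5) = 0.9250;  exp(−rT) = exp(−0.069·1.5) = 0.9017
N(d₁) = N(0.18) = 0.5714;  N(d₂) = N(-0.28) = 0.3897
C = 400·0.9250·0.5714 − 420·0.9017·0.3897 = 211.4180 − 147.5848 = 63.8332

63.83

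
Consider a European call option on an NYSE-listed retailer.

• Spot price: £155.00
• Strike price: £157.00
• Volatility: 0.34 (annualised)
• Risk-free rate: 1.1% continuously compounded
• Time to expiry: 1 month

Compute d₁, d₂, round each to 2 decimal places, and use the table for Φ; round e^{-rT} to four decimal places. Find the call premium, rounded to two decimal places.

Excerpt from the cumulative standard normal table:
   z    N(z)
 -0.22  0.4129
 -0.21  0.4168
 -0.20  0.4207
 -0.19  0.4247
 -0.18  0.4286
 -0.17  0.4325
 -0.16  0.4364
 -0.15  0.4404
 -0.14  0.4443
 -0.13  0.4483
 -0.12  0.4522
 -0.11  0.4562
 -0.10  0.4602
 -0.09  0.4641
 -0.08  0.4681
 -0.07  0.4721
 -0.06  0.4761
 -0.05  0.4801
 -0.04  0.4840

£5.33

σ√T = 0.34·√0.08333 = 0.0981
d₁ = [ln(155/157) + (0.011 + 0.34²/2)·0.08333] / 0.0981 = [-0.0128 + 0.0057] / 0.0981 = -0.0722 ≈ -0.07
d₂ = d₁ − σ√T = -0.0722 − 0.0981 = -0.1704 ≈ -0.17
e^(−rT) = e^(−0.011·0.08333) = 0.9991
N(d₁) = N(-0.07) = 0.4721;  N(d₂) = N(-0.17) = 0.4325
C = 155·0.4721 − 157·0.9991·0.4325 = 73.1755 − 67.8414 = 5.3341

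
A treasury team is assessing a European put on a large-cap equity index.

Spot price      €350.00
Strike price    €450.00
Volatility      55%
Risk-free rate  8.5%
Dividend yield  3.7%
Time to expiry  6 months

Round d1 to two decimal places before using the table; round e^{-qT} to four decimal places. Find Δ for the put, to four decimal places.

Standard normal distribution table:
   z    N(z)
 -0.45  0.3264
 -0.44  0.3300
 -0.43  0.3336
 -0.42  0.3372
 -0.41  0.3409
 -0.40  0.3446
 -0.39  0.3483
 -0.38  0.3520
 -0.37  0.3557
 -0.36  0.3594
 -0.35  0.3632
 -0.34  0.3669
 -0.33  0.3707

σ√T = 0.55 × 0.7071 = 0.3889
d₁ = [ln(350/450) + (0.085 − 0.037 + ½·0.55²)·0.5] / (σ√T) = (-0.2513 + 0.0996) / 0.3889 = -0.3900 which rounds to -0.39
N(d₁) = N(-0.39) = 0.3483
Δ_put = e^(−qT)·(N(d₁) − 1) = 0.9817·(0.3483 − 1) = -0.6398

-0.6398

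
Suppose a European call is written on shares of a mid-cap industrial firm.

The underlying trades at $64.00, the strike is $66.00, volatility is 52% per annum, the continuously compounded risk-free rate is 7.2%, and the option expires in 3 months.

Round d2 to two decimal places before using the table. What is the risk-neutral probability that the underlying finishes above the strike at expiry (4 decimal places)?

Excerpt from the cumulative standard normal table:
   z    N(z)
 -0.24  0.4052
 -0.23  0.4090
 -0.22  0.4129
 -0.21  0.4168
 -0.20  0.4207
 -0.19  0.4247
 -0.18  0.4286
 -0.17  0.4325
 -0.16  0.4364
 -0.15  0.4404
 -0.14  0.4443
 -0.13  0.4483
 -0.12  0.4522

σ√T = 0.52·√0.25 = 0.2600
ln(S/K) + (r + σ²/2)T = ln(64/66) + (0.072 + 0.52²/2)·0.25 = -0.0308 + 0.0518 = 0.0210
d₁ = 0.0210 / 0.2600 = 0.0809 ≈ 0.08
d₂ = d₁ − σ√T = 0.0809 − 0.2600 = -0.1791 ≈ -0.18
Risk-neutral Pr[S_T > K] = N(d₂) = N(-0.18) = 0.4286

0.4286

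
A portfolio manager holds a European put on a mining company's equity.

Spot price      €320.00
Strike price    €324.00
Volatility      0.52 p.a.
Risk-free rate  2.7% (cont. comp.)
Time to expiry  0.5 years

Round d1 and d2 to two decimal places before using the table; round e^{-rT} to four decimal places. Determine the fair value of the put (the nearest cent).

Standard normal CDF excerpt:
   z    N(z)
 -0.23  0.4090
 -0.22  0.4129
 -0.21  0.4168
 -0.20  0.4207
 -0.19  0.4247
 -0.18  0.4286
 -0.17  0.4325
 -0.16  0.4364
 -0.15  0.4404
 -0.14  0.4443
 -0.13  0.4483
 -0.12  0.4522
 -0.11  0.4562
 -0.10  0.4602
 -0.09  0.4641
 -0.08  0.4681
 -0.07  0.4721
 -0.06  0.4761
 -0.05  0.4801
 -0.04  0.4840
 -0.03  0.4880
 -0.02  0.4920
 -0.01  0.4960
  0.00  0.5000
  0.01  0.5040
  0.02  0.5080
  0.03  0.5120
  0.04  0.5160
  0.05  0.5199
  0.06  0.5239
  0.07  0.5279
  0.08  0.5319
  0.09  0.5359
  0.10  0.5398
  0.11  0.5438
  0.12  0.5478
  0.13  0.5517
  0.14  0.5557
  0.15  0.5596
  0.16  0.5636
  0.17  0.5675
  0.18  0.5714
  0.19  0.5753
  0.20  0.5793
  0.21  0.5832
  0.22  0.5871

€46.75

T = 0.5;  σ√T = 0.3677
d₁ = [ln(320/324) + (0.027 + ½·0.52²)·0.5] / (σ√T) = (-0.0124 + 0.0811) / 0.3677 = 0.1868 which rounds to 0.19
d₂ = 0.1868 − 0.3677 = -0.1809 which rounds to -0.18
exp(−rT) = exp(−0.027·0.5) = 0.9866
P = 324·0.9866·N(0.18) − 320·N(-0.19) = 324·0.9866·0.5714 − 320·0.4247 = 182.6528 − 135.9040 = 46.7488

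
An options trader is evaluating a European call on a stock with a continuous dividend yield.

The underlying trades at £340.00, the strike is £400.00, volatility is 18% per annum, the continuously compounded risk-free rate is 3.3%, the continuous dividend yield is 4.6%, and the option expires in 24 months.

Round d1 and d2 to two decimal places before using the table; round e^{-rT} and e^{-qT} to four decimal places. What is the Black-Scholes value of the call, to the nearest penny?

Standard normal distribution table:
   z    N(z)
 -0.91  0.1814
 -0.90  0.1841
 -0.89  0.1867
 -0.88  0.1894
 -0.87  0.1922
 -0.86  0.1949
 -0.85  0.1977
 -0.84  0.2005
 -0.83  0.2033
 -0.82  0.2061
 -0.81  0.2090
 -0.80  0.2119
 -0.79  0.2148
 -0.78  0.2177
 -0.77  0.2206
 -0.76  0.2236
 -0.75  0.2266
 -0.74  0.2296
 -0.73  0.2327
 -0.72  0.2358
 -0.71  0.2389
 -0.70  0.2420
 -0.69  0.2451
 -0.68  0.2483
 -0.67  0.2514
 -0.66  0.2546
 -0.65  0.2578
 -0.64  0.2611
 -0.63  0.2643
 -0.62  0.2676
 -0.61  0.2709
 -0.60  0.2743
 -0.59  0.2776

£12.04

σ√T = 0.18 × 1.4142 = 0.2546
d₁ = [ln(340/400) + (0.033 − 0.046 + 0.18²/2)·2] / 0.2546 = [-0.1625 + 0.0064] / 0.2546 = -0.6133 ⇒ -0.61
d₂ = d₁ − σ√T = -0.6133 − 0.2546 = -0.8679 ⇒ -0.87
exp(−qT) = exp(−0.046·2) = 0.9121;  exp(−rT) = exp(−0.033·2) = 0.9361
C = 340·0.9121·N(-0.61) − 400·0.9361·N(-0.87) = 340·0.9121·0.2709 − 400·0.9361·0.1922 = 84.0099 − 71.9674 = 12.0425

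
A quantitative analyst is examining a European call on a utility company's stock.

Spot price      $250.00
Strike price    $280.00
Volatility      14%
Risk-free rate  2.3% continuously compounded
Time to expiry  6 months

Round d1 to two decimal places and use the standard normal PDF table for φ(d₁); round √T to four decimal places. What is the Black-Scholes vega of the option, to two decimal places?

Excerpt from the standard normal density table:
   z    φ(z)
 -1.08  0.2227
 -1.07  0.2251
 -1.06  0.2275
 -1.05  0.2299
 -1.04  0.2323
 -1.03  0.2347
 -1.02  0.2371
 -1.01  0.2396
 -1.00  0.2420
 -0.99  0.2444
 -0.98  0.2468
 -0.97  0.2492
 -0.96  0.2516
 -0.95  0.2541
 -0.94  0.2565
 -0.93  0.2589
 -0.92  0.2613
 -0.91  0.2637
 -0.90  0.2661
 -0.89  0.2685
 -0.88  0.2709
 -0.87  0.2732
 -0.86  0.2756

43.63

T = 0.5;  σ√T = 0.0990
d₁ = [ln(250/280) + (0.023 + 0.14²/2)·0.5] / 0.0990 = [-0.1133 + 0.0164] / 0.0990 = -0.9791 ≈ -0.98
√T = √0.5 = 0.7071
φ(d₁) = φ(-0.98) = 0.2468
vega = S·φ(d₁)·√T = 250·0.2468·0.7071 = 43.6281
(The put has the same vega.)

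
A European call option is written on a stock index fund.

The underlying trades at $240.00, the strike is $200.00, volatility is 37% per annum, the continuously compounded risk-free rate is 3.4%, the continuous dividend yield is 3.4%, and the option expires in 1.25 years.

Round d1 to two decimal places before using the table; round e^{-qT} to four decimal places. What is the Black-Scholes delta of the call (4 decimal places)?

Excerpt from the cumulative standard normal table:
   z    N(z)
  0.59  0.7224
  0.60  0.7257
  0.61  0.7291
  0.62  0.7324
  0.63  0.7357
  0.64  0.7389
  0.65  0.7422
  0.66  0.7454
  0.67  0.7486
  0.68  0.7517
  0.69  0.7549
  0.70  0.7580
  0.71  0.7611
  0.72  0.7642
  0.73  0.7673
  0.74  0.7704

0.7113

T = 1.25;  σ√T = 0.4137
d₁ = [ln(240/200) + (0.034 − 0.034 + 0.37²/2)·1.25] / 0.4137 = [0.1823 + 0.0856] / 0.4137 = 0.6476 which rounds to 0.65
N(d₁) = N(0.65) = 0.7422
Δ_call = exp(−qT)·N(d₁) = 0.9584·0.7422 = 0.7113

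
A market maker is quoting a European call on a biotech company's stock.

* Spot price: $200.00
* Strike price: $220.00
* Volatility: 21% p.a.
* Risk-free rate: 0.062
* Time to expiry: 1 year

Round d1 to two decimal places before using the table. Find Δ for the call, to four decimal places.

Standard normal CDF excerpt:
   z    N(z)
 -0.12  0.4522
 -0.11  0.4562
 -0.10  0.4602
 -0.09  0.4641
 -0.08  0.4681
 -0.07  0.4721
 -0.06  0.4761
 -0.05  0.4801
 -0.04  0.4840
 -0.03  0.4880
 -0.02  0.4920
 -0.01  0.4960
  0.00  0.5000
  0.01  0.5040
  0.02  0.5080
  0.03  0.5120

σ√T = 0.21 × 1.0000 = 0.2100
d₁ = [ln(200/220) + (0.062 + ½·0.21²)·1] / (σ√T) = (-0.0953 + 0.0840) / 0.2100 = -0.0536 ⇒ -0.05
N(d₁) = N(-0.05) = 0.4801
Δ_call = N(d₁) = 0.4801

0.4801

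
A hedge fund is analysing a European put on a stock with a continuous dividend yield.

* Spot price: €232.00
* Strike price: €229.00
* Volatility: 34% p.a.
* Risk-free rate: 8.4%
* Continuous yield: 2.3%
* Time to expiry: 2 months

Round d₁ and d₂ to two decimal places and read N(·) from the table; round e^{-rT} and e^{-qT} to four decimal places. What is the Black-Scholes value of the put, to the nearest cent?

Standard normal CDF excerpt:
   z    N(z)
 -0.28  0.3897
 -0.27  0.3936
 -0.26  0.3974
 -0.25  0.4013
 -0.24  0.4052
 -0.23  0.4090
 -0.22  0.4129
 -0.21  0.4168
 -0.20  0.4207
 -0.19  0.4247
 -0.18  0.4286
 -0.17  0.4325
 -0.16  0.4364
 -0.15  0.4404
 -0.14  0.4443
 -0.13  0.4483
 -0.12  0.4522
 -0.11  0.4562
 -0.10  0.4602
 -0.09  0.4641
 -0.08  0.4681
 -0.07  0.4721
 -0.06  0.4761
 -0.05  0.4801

€10.27

T = 0.1667;  σ√T = 0.1388
d₁ = [ln(232/229) + (0.084 − 0.023 + ½·0.34²)·0.1667] / (σ√T) = (0.0130 + 0.0198) / 0.1388 = 0.2364 → 0.24
d₂ = 0.2364 − 0.1388 = 0.0976 → 0.10
e^(−qT) = e^(−0.023·0.1667) = 0.9962;  e^(−rT) = e^(−0.084·0.1667) = 0.9861
N(−d₂) = N(-0.10) = 0.4602;  N(−d₁) = N(-0.24) = 0.4052
P = 229·0.9861·0.4602 − 232·0.9962·0.4052 = 103.9209 − 93.6492 = 10.2718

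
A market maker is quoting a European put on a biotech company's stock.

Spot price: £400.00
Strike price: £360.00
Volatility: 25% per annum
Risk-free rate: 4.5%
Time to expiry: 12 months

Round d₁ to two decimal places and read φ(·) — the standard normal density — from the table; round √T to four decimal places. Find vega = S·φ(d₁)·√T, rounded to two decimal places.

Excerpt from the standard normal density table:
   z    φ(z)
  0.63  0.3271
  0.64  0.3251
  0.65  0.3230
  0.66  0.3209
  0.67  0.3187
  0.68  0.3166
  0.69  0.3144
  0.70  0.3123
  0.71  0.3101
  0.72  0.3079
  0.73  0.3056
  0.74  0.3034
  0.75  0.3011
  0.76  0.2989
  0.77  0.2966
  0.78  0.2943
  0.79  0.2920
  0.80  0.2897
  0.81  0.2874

T = 1;  σ√T = 0.2500
d₁ = [ln(400/360) + (0.045 + 0.25²/2)·1] / 0.2500 = [0.1054 + 0.0762] / 0.2500 = 0.7264 which rounds to 0.73
√T = √1 = 1.0000
φ(d₁) = φ(0.73) = 0.3056
vega = S·φ(d₁)·√T = 400·0.3056·1.0000 = 122.2400
(Call and put vega coincide under Black-Scholes.)

122.24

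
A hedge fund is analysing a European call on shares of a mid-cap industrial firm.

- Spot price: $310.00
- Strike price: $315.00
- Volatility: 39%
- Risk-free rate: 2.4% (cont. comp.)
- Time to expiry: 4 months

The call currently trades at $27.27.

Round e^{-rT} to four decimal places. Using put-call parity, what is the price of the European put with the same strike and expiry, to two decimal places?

$29.75

exp(−rT) = exp(−0.024·0.3333) = 0.9920
Put-call parity: C − P = S − K·e^(−rT) = 310 − 315·0.9920 = 310 − 312.4800 = -2.4800
P = C − (C − P) = 27.27 − (-2.4800) = 29.7500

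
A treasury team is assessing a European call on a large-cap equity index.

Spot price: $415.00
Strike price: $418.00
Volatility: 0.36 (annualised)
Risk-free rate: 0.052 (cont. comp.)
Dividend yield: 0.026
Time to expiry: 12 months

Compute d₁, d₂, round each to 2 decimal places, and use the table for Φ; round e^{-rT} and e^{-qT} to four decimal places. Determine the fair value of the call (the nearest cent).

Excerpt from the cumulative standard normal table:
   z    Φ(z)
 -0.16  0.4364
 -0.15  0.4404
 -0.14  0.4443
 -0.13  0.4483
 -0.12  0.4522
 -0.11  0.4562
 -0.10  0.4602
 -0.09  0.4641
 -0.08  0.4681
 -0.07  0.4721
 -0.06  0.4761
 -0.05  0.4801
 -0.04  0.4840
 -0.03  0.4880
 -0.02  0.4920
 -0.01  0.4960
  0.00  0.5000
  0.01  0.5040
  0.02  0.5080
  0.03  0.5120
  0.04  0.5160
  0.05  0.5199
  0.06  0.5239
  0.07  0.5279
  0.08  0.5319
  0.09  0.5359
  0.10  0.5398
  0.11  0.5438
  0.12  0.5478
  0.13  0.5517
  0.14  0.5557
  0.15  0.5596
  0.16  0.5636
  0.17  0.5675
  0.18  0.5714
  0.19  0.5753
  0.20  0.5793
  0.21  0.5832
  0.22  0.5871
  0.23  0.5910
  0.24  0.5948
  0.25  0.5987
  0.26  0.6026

T = 1;  σ√T = 0.3600
d₁ = [ln(415/418) + (0.052 − 0.026 + ½·0.36²)·1] / (σ√T) = (-0.0072 + 0.0908) / 0.3600 = 0.2322 ⇒ 0.23
d₂ = 0.2322 − 0.3600 = -0.1278 ⇒ -0.13
e^(−qT) = e^(−0.026·1) = 0.9743;  e^(−rT) = e^(−0.052·1) = 0.9493
N(d₁) = N(0.23) = 0.5910;  N(d₂) = N(-0.13) = 0.4483
C = 415·0.9743·0.5910 − 418·0.9493·0.4483 = 238.9617 − 177.8888 = 61.0729

$61.07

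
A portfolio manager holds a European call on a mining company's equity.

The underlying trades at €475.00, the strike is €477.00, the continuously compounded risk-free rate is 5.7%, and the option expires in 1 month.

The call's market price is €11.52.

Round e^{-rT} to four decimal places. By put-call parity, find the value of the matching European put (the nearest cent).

€11.28

e^(−rT) = e^(−0.057·0.08333) = 0.9953
Put-call parity: C − P = S − K·e^(−rT) = 475 − 477·0.9953 = 475 − 474.7581 = 0.2419
P = C − (C − P) = 11.52 − (0.2419) = 11.2781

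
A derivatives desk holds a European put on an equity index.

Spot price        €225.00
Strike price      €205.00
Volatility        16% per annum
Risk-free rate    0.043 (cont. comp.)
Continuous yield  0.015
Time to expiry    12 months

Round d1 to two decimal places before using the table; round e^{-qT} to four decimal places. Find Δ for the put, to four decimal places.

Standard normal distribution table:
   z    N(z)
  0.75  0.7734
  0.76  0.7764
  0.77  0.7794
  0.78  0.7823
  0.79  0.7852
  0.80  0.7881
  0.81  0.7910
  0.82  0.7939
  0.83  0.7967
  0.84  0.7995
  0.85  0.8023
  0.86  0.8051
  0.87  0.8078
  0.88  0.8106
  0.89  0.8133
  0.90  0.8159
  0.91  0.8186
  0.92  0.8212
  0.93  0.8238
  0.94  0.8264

σ√T = 0.16 × 1.0000 = 0.1600
d₁ = [ln(225/205) + (0.043 − 0.015 + 0.16²/2)·1] / 0.1600 = [0.0931 + 0.0408] / 0.1600 = 0.8368 ≈ 0.84
N(d₁) = N(0.84) = 0.7995
Δ_put = e^(−qT)·(N(d₁) − 1) = 0.9851·(0.7995 − 1) = -0.1975

-0.1975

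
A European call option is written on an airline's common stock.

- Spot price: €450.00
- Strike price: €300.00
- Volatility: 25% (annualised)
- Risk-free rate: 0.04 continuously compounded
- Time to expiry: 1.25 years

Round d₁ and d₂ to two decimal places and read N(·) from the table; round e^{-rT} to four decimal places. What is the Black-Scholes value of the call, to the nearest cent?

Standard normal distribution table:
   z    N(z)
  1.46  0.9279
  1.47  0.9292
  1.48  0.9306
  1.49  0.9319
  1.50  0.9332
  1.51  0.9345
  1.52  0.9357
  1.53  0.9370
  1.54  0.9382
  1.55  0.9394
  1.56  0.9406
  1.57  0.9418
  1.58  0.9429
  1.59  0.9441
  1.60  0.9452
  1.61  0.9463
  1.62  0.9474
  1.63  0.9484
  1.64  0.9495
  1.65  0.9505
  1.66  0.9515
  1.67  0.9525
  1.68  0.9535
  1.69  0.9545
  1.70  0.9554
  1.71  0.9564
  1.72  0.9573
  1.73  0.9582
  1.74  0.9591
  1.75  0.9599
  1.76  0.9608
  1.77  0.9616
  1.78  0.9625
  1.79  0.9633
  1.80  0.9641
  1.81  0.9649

σ√T = 0.25·√1.25 = 0.2795
d₁ = [ln(450/300) + (0.04 + 0.25²/2)·1.25] / 0.2795 = [0.4055 + 0.0891] / 0.2795 = 1.7693 ⇒ 1.77
d₂ = d₁ − σ√T = 1.7693 − 0.2795 = 1.4898 ⇒ 1.49
exp(−rT) = exp(−0.04·1.25) = 0.9512
N(d₁) = N(1.77) = 0.9616;  N(d₂) = N(1.49) = 0.9319
C = 450·0.9616 − 300·0.9512·0.9319 = 432.7200 − 265.9270 = 166.7930

€166.79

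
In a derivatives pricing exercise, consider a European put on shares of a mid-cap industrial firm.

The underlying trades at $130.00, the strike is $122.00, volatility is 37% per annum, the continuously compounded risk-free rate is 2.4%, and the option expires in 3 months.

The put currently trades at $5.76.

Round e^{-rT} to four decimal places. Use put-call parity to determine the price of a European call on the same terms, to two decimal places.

$14.49

e^(−rT) = e^(−0.024·0.25) = 0.9940
Put-call parity: C − P = S − K·e^(−rT) = 130 − 122·0.9940 = 130 − 121.2680 = 8.7320
C = P + (C − P) = 5.76 + (8.7320) = 14.4920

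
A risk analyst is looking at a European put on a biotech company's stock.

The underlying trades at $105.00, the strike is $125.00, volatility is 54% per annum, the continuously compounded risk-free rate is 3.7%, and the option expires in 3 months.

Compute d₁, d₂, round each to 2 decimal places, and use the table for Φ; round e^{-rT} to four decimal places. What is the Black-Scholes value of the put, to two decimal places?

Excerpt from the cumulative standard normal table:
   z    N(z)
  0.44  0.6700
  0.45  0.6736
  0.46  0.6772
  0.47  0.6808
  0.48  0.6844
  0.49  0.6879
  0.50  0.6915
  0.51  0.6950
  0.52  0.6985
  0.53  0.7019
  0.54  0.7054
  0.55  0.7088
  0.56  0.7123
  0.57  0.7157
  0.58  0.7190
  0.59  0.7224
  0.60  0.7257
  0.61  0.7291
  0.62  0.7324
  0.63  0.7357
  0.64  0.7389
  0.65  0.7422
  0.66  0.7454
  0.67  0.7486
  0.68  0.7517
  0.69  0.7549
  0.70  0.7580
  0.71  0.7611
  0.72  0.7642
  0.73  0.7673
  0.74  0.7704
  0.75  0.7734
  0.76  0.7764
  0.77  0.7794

$23.92

σ√T = 0.54 × 0.5000 = 0.2700
d₁ = [ln(105/125) + (0.037 + 0.54²/2)·0.25] / 0.2700 = [-0.1744 + 0.0457] / 0.2700 = -0.4765 which rounds to -0.48
d₂ = d₁ − σ√T = -0.4765 − 0.2700 = -0.7465 which rounds to -0.75
exp(−rT) = exp(−0.037·0.25) = 0.9908
N(−d₂) = N(0.75) = 0.7734;  N(−d₁) = N(0.48) = 0.6844
P = 125·0.9908·0.7734 − 105·0.6844 = 95.7856 − 71.8620 = 23.9236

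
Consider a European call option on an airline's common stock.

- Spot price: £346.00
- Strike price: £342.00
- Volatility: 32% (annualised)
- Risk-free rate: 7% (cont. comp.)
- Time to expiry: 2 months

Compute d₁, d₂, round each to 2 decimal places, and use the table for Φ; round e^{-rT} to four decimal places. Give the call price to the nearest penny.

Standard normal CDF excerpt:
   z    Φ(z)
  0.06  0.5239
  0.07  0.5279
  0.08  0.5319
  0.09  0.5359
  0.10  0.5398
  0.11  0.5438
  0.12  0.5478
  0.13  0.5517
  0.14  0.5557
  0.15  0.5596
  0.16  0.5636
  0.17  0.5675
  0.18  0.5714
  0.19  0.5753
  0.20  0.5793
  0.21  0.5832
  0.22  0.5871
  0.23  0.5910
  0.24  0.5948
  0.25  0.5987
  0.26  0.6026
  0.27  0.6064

£21.98

T = 0.1667;  σ√T = 0.1306
d₁ = [ln(346/342) + (0.07 + 0.32²/2)·0.1667] / 0.1306 = [0.0116 + 0.0202] / 0.1306 = 0.2436 ≈ 0.24
d₂ = d₁ − σ√T = 0.2436 − 0.1306 = 0.1130 ≈ 0.11
exp(−rT) = exp(−0.07·0.1667) = 0.9884
C = 346·N(0.24) − 342·0.9884·N(0.11) = 346·0.5948 − 342·0.9884·0.5438 = 205.8008 − 183.8222 = 21.9786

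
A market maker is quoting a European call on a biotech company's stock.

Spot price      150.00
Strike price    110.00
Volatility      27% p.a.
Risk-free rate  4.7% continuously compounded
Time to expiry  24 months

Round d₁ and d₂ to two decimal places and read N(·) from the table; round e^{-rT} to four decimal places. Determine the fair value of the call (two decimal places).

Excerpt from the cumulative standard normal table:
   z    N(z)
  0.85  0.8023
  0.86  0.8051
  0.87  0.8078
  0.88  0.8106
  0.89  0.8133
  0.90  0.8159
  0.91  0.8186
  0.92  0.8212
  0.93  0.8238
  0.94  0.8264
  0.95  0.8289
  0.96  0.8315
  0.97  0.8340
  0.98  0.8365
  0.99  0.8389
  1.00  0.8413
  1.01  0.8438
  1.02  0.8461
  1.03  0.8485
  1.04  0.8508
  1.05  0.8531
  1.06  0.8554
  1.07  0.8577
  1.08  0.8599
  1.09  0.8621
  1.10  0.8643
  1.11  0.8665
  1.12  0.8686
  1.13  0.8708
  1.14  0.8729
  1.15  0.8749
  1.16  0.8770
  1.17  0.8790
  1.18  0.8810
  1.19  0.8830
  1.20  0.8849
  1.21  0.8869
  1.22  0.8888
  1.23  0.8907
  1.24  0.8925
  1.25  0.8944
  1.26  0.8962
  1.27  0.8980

T = 2;  σ√T = 0.3818
d₁ = [ln(150/110) + (0.047 + 0.27²/2)·2] / 0.3818 = [0.3102 + 0.1669] / 0.3818 = 1.2494 which rounds to 1.25
d₂ = d₁ − σ√T = 1.2494 − 0.3818 = 0.8675 which rounds to 0.87
exp(−rT) = exp(−0.047·2) = 0.9103
N(d₁) = N(1.25) = 0.8944;  N(d₂) = N(0.87) = 0.8078
C = 150·0.8944 − 110·0.9103·0.8078 = 134.1600 − 80.8874 = 53.2726

53.27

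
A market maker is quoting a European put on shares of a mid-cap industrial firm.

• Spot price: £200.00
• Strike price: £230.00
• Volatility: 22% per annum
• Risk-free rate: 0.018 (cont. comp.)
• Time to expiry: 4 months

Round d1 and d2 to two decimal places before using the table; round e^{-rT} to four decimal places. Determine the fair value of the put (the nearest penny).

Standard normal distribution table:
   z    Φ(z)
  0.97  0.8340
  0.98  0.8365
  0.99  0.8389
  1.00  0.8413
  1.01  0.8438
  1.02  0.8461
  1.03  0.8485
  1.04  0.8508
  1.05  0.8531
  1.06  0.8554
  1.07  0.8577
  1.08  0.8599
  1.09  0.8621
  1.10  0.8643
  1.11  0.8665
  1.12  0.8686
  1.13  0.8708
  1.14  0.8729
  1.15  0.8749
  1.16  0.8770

T = 0.3333;  σ√T = 0.1270
ln(S/K) + (r + σ²/2)T = ln(200/230) + (0.018 + 0.22²/2)·0.3333 = -0.1398 + 0.0141 = -0.1257
d₁ = -0.1257 / 0.1270 = -0.9896 which rounds to -0.99
d₂ = d₁ − σ√T = -0.9896 − 0.1270 = -1.1166 which rounds to -1.12
e^(−rT) = e^(−0.018·0.3333) = 0.9940
P = 230·0.9940·N(1.12) − 200·N(0.99) = 230·0.9940·0.8686 − 200·0.8389 = 198.5793 − 167.7800 = 30.7993

£30.80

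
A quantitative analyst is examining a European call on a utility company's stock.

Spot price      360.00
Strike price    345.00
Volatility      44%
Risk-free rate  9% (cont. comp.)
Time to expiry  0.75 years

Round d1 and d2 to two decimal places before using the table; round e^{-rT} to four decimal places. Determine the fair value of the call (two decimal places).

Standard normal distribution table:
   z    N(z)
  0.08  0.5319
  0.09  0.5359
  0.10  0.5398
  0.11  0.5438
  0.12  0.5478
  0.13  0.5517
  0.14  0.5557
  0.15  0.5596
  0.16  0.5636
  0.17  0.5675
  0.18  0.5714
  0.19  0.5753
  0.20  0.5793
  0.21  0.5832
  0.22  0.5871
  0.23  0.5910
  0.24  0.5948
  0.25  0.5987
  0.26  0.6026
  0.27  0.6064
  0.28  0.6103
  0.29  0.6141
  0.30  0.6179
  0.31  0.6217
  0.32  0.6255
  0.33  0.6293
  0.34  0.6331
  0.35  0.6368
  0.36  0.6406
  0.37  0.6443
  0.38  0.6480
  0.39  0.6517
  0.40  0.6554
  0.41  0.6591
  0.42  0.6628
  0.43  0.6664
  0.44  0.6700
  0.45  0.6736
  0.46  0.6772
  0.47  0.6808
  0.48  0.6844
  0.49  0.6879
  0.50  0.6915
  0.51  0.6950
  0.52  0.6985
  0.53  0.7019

σ√T = 0.44·√0.75 = 0.3811
ln(S/K) + (r + σ²/2)T = ln(360/345) + (0.09 + 0.44²/2)·0.75 = 0.0426 + 0.1401 = 0.1827
d₁ = 0.1827 / 0.3811 = 0.4794 which rounds to 0.48
d₂ = d₁ − σ√T = 0.4794 − 0.3811 = 0.0983 which rounds to 0.10
exp(−rT) = exp(−0.09·0.75) = 0.9347
N(d₁) = N(0.48) = 0.6844;  N(d₂) = N(0.10) = 0.5398
C = 360·0.6844 − 345·0.9347·0.5398 = 246.3840 − 174.0701 = 72.3139

72.31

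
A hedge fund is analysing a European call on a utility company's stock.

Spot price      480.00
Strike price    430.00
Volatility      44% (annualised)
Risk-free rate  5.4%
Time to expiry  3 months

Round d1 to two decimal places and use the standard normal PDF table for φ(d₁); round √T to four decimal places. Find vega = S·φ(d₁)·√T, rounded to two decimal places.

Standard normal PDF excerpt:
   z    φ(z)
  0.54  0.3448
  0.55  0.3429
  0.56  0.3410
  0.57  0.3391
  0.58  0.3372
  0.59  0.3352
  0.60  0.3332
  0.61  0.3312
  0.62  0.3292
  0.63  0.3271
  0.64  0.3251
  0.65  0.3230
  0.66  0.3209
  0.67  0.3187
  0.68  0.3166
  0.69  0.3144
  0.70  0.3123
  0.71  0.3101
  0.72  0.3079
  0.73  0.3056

76.49

σ√T = 0.44 × 0.5000 = 0.2200
d₁ = [ln(480/430) + (0.054 + 0.44²/2)·0.25] / 0.2200 = [0.1100 + 0.0377] / 0.2200 = 0.6714 which rounds to 0.67
√T = √0.25 = 0.5000
φ(d₁) = φ(0.67) = 0.3187
vega = S·φ(d₁)·√T = 480·0.3187·0.5000 = 76.4880
(Call and put vega coincide under Black-Scholes.)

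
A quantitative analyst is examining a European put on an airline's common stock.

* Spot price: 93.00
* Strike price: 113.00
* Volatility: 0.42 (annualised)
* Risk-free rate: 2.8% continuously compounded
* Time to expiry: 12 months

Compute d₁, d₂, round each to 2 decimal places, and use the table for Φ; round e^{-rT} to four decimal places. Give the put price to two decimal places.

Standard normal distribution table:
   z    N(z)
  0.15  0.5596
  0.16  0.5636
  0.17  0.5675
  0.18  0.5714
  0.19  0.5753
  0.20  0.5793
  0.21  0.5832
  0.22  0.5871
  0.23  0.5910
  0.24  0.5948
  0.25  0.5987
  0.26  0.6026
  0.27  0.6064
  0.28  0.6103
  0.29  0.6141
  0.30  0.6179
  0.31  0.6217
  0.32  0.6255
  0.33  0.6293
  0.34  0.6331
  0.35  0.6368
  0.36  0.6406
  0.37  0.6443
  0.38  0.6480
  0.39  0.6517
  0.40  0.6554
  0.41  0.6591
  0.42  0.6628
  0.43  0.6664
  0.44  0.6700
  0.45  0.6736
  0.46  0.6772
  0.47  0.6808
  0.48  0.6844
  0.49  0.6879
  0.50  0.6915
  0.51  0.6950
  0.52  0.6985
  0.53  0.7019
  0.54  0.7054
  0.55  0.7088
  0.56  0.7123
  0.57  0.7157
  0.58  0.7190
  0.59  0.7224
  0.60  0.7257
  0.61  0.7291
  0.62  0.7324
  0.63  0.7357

T = 1;  σ√T = 0.4200
d₁ = [ln(93/113) + (0.028 + 0.42²/2)·1] / 0.4200 = [-0.1948 + 0.1162] / 0.4200 = -0.1871 → -0.19
d₂ = d₁ − σ√T = -0.1871 − 0.4200 = -0.6071 → -0.61
e^(−rT) = e^(−0.028·1) = 0.9724
P = 113·0.9724·N(0.61) − 93·N(0.19) = 113·0.9724·0.7291 − 93·0.5753 = 80.1144 − 53.5029 = 26.6115

26.61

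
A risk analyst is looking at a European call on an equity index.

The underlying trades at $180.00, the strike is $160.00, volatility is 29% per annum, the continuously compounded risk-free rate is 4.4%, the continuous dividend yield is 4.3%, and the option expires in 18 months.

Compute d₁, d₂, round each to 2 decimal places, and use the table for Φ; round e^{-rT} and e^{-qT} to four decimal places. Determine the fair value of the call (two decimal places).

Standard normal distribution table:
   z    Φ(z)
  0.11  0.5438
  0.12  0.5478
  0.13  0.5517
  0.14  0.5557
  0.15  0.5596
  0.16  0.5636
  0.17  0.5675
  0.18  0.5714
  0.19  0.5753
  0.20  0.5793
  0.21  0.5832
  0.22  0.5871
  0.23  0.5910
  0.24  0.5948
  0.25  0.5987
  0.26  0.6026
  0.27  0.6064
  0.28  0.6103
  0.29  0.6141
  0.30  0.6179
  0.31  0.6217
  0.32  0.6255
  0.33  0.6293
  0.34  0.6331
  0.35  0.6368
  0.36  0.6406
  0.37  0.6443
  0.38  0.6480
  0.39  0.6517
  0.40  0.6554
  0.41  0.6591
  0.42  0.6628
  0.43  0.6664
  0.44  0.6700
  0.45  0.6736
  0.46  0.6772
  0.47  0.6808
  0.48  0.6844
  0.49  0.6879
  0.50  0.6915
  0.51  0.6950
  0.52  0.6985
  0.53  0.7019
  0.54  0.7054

σ√T = 0.29·√1.5 = 0.3552
d₁ = [ln(180/160) + (0.044 − 0.043 + ½·0.29²)·1.5] / (σ√T) = (0.1178 + 0.0646) / 0.3552 = 0.5134 which rounds to 0.51
d₂ = 0.5134 − 0.3552 = 0.1583 which rounds to 0.16
e^(−qT) = e^(−0.043·1.5) = 0.9375;  e^(−rT) = e^(−0.044·1.5) = 0.9361
C = 180·0.9375·N(0.51) − 160·0.9361·N(0.16) = 180·0.9375·0.6950 − 160·0.9361·0.5636 = 117.2812 − 84.4138 = 32.8675

$32.87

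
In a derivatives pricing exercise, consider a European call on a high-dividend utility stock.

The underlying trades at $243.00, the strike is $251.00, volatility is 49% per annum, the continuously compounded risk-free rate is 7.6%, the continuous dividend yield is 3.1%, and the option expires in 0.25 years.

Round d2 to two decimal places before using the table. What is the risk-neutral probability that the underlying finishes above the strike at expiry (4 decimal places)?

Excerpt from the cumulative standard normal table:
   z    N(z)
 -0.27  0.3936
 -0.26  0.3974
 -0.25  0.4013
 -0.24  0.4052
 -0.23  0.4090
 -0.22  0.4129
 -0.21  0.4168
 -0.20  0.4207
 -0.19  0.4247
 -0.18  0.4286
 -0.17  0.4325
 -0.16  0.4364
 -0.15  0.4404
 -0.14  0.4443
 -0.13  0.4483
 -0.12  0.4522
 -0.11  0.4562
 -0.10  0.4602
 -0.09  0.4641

0.4168

σ√T = 0.49·√0.25 = 0.2450
d₁ = [ln(243/251) + (0.076 − 0.031 + 0.49²/2)·0.25] / 0.2450 = [-0.0324 + 0.0413] / 0.2450 = 0.0362 ≈ 0.04
d₂ = d₁ − σ√T = 0.0362 − 0.2450 = -0.2088 ≈ -0.21
Pr(exercise) under Q = N(d₂) = 0.4168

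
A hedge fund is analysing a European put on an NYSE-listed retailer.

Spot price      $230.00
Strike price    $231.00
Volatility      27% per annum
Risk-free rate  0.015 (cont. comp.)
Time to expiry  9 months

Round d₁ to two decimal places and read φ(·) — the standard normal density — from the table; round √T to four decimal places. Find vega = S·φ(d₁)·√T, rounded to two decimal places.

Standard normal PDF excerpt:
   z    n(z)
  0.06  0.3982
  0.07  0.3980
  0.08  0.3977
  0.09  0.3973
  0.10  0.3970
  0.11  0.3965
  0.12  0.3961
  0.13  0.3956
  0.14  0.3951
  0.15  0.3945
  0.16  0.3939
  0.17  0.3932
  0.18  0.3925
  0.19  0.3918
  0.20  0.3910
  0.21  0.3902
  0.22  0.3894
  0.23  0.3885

σ√T = 0.27·√0.75 = 0.2338
d₁ = [ln(230/231) + (0.015 + 0.27²/2)·0.75] / 0.2338 = [-0.0043 + 0.0386] / 0.2338 = 0.1465 ≈ 0.15
√T = √0.75 = 0.8660
φ(d₁) = φ(0.15) = 0.3945
vega = S·φ(d₁)·√T = 230·0.3945·0.8660 = 78.5765

78.58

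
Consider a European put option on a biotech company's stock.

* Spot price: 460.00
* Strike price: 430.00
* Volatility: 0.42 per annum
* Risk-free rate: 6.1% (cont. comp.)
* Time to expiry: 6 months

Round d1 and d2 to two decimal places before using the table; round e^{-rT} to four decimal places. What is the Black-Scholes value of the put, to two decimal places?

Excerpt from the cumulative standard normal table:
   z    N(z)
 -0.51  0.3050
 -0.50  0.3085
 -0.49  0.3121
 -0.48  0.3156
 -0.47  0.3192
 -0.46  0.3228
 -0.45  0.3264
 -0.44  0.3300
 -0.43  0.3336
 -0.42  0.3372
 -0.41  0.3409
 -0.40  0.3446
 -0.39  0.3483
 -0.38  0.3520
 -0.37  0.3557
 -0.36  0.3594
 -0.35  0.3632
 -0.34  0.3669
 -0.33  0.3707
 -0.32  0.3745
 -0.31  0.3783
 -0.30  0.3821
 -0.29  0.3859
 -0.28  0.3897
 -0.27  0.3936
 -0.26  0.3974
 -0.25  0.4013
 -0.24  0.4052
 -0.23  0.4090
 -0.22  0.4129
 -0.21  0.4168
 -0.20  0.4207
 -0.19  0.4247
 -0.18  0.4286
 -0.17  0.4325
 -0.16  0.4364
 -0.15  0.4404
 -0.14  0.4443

33.59

σ√T = 0.42 × 0.7071 = 0.2970
ln(S/K) + (r + σ²/2)T = ln(460/430) + (0.061 + 0.42²/2)·0.5 = 0.0674 + 0.0746 = 0.1420
d₁ = 0.1420 / 0.2970 = 0.4783 ⇒ 0.48
d₂ = d₁ − σ√T = 0.4783 − 0.2970 = 0.1813 ⇒ 0.18
exp(−rT) = exp(−0.061·0.5) = 0.9700
N(−d₂) = N(-0.18) = 0.4286;  N(−d₁) = N(-0.48) = 0.3156
P = 430·0.9700·0.4286 − 460·0.3156 = 178.7691 − 145.1760 = 33.5931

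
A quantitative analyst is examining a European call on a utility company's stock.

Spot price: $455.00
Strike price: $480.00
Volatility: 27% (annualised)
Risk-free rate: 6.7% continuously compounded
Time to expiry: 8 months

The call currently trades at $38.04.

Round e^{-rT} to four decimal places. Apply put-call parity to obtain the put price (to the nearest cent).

$42.06

e^(−rT) = e^(−0.067·0.6667) = 0.9563
Put-call parity: C − P = S − K·e^(−rT) = 455 − 480·0.9563 = 455 − 459.0240 = -4.0240
P = C − (C − P) = 38.04 − (-4.0240) = 42.0640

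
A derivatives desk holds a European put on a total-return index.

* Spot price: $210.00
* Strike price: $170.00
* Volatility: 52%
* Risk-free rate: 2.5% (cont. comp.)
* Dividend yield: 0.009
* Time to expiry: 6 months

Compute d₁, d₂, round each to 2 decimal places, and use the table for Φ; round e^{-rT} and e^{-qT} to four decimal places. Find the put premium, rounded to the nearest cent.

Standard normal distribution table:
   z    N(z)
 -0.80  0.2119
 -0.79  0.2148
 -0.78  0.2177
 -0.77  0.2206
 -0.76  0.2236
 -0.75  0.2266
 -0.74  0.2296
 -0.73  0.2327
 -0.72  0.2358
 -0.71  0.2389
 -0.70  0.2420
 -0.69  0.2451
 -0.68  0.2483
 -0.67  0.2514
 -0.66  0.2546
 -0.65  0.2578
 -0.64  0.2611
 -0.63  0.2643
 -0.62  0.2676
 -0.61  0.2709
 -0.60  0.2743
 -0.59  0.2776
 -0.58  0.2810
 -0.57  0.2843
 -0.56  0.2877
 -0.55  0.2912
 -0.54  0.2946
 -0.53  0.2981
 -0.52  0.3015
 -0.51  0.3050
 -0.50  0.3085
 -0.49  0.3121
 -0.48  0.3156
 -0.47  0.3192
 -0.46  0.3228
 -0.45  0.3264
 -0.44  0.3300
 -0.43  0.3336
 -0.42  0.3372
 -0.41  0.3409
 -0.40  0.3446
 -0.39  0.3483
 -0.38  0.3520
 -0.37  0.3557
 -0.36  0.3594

$11.72

σ√T = 0.52 × 0.7071 = 0.3677
d₁ = [ln(210/170) + (0.025 − 0.009 + ½·0.52²)·0.5] / (σ√T) = (0.2113 + 0.0756) / 0.3677 = 0.7803 ⇒ 0.78
d₂ = 0.7803 − 0.3677 = 0.4126 ⇒ 0.41
exp(−qT) = exp(−0.009·0.5) = 0.9955;  exp(−rT) = exp(−0.025·0.5) = 0.9876
P = 170·0.9876·N(-0.41) − 210·0.9955·N(-0.78) = 170·0.9876·0.3409 − 210·0.9955·0.2177 = 57.2344 − 45.5113 = 11.7231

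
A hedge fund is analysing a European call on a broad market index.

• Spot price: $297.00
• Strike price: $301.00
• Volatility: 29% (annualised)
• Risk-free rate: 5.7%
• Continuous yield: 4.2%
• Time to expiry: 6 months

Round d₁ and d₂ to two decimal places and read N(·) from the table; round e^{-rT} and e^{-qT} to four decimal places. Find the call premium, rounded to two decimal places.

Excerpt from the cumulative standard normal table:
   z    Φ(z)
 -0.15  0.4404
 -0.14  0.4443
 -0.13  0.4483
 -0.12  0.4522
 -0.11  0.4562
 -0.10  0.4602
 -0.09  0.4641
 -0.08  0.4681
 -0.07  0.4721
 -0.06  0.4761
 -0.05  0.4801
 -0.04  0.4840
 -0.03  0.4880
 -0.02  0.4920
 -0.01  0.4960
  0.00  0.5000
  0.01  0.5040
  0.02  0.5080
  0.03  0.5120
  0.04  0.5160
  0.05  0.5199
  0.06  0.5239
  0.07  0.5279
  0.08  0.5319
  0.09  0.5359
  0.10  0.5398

T = 0.5;  σ√T = 0.2051
ln(S/K) + (r − q + σ²/2)T = ln(297/301) + (0.057 − 0.042 + 0.29²/2)·0.5 = -0.0134 + 0.0285 = 0.0151
d₁ = 0.0151 / 0.2051 = 0.0739 ≈ 0.07
d₂ = d₁ − σ√T = 0.0739 − 0.2051 = -0.1312 ≈ -0.13
exp(−qT) = exp(−0.042·0.5) = 0.9792;  exp(−rT) = exp(−0.057·0.5) = 0.9719
C = 297·0.9792·N(0.07) − 301·0.9719·N(-0.13) = 297·0.9792·0.5279 − 301·0.9719·0.4483 = 153.5251 − 131.1465 = 22.3786

$22.38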